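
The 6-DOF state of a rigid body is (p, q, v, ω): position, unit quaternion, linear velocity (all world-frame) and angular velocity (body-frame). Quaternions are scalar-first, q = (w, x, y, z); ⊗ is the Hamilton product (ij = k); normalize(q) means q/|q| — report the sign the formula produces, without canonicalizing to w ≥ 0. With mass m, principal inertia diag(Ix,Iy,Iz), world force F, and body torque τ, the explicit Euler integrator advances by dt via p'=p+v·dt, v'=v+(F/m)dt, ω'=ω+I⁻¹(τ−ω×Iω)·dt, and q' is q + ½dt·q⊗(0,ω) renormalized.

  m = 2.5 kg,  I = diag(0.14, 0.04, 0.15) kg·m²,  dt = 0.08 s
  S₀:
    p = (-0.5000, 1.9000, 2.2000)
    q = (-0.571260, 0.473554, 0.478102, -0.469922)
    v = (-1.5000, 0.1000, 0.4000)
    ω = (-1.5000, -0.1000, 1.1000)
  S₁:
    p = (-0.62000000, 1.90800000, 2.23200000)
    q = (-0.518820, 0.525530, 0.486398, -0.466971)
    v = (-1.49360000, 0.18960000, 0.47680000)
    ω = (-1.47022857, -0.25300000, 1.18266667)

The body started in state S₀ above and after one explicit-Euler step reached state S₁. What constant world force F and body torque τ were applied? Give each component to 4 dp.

Δω = ω₁−ω₀ = (0.02977143, -0.15300000, 0.08266667)
applied torque τ = (0.0400, -0.0600, 0.1400)
v₁ − v₀ = (0.00640000, 0.08960000, 0.07680000)
F = m·Δv/dt = (0.2000, 2.8000, 2.4000)

F = (0.2000, 2.8000, 2.4000)
τ = (0.0400, -0.0600, 0.1400)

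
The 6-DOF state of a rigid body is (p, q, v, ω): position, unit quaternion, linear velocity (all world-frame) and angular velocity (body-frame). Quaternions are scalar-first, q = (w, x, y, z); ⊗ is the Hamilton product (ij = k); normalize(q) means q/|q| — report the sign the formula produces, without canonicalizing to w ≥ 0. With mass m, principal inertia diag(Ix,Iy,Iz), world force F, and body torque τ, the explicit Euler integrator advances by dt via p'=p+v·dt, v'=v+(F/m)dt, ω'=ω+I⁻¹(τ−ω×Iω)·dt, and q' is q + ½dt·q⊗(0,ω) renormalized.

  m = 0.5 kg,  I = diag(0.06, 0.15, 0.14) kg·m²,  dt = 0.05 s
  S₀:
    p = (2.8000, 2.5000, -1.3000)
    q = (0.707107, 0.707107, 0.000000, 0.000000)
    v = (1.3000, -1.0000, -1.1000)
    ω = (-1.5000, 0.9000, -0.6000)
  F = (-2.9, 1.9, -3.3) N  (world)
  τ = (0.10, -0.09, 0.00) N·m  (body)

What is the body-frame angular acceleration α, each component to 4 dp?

precession coupling ω×(Iω) = (0.0054, -0.0720, -0.1215)
angular accel α = (1.5767, -0.1200, 0.8679)

α = (1.5767, -0.1200, 0.8679)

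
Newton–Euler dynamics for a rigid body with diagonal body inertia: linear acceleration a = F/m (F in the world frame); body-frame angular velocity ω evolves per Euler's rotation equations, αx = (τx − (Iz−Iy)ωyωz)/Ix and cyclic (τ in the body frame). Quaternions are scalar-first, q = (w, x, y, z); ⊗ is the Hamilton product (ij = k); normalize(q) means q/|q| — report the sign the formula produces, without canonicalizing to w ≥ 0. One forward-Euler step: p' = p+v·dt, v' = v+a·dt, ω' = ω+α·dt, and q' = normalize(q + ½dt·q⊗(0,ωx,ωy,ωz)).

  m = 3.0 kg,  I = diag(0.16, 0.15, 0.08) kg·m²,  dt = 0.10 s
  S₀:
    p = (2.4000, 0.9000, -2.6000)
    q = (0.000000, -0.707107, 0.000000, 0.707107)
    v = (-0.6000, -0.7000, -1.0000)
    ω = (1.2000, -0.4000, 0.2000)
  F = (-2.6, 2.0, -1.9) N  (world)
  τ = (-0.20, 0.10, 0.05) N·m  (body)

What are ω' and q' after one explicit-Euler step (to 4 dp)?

α = I⁻¹(τ − ω×Iω) = (-1.2850, 0.5387, 0.5650)
new body rate ω' = (1.0715, -0.3461, 0.2565)
Hamilton product q⊗(0,ω) = (0.7071070, 0.2828428, 0.9899498, 0.2828428)
q' = normalize(q + ½dt·q⊗(0,ω)) = (0.0353, -0.6915, 0.0494, 0.7198)

ω' = (1.0715, -0.3461, 0.2565)
q' = (0.0353, -0.6915, 0.0494, 0.7198)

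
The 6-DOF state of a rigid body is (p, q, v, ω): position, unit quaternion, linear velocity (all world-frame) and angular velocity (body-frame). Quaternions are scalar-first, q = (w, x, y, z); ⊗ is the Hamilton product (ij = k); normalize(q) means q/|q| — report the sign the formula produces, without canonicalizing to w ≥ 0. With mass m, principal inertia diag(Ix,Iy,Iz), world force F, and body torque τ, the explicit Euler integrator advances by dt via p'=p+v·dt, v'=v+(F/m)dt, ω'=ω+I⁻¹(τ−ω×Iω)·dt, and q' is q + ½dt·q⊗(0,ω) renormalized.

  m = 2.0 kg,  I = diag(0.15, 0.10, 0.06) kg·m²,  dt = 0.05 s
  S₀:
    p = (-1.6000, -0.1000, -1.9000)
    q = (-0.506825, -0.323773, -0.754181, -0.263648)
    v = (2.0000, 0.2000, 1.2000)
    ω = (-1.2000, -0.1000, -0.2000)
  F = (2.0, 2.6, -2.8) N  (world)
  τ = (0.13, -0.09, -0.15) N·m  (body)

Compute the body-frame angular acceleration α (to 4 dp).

α = (0.8720, -1.1160, -2.4000)

precession coupling ω×(Iω) = (-0.0008, 0.0216, -0.0060)
(τ − ω×Iω)/I = (0.8720, -1.1160, -2.4000)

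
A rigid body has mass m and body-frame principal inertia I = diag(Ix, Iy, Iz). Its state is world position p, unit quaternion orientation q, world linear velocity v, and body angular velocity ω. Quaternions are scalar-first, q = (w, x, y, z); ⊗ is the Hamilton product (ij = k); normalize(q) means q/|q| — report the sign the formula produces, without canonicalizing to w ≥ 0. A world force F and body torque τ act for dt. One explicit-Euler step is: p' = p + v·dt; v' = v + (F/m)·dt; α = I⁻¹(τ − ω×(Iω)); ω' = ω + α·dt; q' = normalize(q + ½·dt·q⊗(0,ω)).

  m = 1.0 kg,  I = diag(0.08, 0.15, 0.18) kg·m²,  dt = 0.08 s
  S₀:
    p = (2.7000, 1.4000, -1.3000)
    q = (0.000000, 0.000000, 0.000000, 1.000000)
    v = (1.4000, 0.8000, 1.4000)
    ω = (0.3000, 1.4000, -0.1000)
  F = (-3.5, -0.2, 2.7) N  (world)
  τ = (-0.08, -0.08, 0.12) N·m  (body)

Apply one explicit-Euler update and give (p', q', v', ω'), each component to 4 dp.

p' = (2.8120, 1.4640, -1.1880)
q' = (0.0040, -0.0559, 0.0120, 0.9984)
v' = (1.1200, 0.7840, 1.6160)
ω' = (0.2242, 1.3557, -0.0597)

a = F/m = (-3.5000, -0.2000, 2.7000)
new position p' = (2.8120, 1.4640, -1.1880)
v + (F/m)dt = (1.1200, 0.7840, 1.6160)
angular accel α = (-0.9475, -0.5533, 0.5033)
new body rate ω' = (0.2242, 1.3557, -0.0597)
2q̇ = q⊗(0,ω) = (0.1000000, -1.4000000, 0.3000000, 0.0000000)
q' = normalize(q + ½dt·q⊗(0,ω)) = (0.0040, -0.0559, 0.0120, 0.9984)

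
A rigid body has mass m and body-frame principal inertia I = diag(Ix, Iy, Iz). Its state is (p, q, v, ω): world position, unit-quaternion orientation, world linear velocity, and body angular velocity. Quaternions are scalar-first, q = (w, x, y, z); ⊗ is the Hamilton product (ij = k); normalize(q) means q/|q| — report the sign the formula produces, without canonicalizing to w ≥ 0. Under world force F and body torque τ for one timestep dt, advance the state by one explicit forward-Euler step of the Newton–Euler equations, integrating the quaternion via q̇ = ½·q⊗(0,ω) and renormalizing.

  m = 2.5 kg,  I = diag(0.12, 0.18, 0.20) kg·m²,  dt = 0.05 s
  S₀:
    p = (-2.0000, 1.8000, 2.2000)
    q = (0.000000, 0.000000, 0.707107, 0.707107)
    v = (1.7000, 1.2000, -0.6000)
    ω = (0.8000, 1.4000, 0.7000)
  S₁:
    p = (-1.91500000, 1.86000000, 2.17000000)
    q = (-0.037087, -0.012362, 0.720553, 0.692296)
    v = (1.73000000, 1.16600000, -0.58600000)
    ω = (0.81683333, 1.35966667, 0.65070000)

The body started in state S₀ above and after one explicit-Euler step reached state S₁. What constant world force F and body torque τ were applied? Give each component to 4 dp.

Δω = ω₁−ω₀ = (0.01683333, -0.04033333, -0.04930000)
I·α + gyro = (0.0600, -0.1900, -0.1300)
v₁ − v₀ = (0.03000000, -0.03400000, 0.01400000)
m·(v₁−v₀)/dt = (1.5000, -1.7000, 0.7000)

F = (1.5000, -1.7000, 0.7000)
τ = (0.0600, -0.1900, -0.1300)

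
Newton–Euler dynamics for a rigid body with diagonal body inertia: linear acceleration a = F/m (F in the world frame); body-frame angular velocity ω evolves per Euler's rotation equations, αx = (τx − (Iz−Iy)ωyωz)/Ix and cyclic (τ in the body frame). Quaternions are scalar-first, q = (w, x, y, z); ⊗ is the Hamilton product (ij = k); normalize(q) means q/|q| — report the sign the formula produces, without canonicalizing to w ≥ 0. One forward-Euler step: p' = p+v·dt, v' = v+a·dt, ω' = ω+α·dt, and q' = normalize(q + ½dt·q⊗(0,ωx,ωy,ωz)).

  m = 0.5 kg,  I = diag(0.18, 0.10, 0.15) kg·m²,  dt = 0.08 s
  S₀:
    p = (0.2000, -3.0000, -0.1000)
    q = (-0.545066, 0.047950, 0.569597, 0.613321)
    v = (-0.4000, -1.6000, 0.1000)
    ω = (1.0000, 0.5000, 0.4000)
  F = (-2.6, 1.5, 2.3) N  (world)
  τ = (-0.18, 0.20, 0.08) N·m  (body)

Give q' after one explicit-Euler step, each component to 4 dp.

q' = (-0.5675, 0.0230, 0.5818, 0.5821)

2q̇ = q⊗(0,ω) = (-0.5780769, -0.6238877, 0.3216080, -0.7636484)
updated quaternion q' = (-0.5675, 0.0230, 0.5818, 0.5821)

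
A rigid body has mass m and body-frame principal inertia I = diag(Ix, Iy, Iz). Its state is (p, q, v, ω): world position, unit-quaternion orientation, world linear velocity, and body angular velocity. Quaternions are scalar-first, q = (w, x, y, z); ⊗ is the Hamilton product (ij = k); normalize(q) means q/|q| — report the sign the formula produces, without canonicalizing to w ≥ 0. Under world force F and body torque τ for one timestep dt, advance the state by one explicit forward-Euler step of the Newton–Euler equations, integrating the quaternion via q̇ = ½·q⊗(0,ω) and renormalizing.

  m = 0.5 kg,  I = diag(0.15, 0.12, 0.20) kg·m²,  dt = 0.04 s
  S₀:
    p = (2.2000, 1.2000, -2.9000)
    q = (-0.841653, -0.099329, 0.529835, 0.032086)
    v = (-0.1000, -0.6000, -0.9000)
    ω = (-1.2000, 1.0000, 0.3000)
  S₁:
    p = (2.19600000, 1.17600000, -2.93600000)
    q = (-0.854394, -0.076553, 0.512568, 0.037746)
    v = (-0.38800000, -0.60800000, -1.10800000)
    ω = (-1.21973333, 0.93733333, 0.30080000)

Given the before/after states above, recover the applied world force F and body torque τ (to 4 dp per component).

velocity change Δv = (-0.28800000, -0.00800000, -0.20800000)
m·(v₁−v₀)/dt = (-3.6000, -0.1000, -2.6000)
rate change Δω = (-0.01973333, -0.06266667, 0.00080000)
gyro term ω₀×Iω₀ = (0.0240, 0.0180, 0.0360)
I·α + gyro = (-0.0500, -0.1700, 0.0400)

F = (-3.6000, -0.1000, -2.6000)
τ = (-0.0500, -0.1700, 0.0400)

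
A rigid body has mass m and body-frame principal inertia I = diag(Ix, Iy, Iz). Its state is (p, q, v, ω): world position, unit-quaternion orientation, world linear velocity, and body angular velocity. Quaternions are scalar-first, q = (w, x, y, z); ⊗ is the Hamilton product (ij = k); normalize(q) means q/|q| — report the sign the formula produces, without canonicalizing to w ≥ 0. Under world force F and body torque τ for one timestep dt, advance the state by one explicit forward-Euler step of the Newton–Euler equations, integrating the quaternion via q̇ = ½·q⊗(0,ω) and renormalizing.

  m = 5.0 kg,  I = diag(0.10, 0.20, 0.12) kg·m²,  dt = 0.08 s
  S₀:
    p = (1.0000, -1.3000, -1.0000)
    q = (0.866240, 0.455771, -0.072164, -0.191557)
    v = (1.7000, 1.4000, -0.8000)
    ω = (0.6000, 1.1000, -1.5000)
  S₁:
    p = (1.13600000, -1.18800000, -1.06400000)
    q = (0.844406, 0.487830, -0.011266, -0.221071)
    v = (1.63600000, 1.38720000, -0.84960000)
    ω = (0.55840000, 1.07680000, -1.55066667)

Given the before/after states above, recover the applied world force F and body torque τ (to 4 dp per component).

rate change Δω = (-0.04160000, -0.02320000, -0.05066667)
applied torque τ = (0.0800, -0.0400, -0.0100)
Δv = v₁−v₀ = (-0.06400000, -0.01280000, -0.04960000)
F = m·Δv/dt = (-4.0000, -0.8000, -3.1000)

F = (-4.0000, -0.8000, -3.1000)
τ = (0.0800, -0.0400, -0.0100)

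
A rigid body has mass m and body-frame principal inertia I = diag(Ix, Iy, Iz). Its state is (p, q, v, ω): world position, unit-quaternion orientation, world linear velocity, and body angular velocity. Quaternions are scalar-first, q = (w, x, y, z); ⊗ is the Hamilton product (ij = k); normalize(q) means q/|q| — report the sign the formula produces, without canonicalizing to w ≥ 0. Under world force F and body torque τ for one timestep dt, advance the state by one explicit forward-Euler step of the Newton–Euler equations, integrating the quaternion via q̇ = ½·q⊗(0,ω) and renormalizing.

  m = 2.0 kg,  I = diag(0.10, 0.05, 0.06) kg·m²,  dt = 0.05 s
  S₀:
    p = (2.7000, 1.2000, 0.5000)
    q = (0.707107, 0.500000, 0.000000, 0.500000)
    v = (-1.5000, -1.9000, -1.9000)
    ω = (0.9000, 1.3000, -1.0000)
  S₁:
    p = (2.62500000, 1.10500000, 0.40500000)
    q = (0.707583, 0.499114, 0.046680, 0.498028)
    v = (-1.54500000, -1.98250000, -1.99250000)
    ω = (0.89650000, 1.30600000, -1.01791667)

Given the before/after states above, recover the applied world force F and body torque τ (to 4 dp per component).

rate change Δω = (-0.00350000, 0.00600000, -0.01791667)
gyro term ω₀×Iω₀ = (-0.0130, -0.0360, -0.0585)
I·α + gyro = (-0.0200, -0.0300, -0.0800)
v₁ − v₀ = (-0.04500000, -0.08250000, -0.09250000)
m·(v₁−v₀)/dt = (-1.8000, -3.3000, -3.7000)

F = (-1.8000, -3.3000, -3.7000)
τ = (-0.0200, -0.0300, -0.0800)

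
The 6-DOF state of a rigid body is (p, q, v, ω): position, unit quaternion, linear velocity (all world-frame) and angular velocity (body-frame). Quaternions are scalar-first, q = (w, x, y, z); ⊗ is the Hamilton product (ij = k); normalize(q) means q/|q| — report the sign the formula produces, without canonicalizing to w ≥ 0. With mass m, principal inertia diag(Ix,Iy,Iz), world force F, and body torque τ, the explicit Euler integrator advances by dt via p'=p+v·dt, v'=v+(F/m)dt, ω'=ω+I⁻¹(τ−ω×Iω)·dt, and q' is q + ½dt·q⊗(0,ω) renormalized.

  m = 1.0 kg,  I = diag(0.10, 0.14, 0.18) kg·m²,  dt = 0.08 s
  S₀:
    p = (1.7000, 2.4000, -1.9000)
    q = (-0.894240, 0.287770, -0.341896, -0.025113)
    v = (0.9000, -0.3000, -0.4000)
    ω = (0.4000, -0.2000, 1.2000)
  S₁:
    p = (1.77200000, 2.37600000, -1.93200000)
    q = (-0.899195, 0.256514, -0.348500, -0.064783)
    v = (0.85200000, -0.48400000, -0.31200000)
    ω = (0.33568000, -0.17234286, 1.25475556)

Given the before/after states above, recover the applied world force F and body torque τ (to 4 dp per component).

F = (-0.6000, -2.3000, 1.1000)
τ = (-0.0900, 0.0100, 0.1200)

Δω = ω₁−ω₀ = (-0.06432000, 0.02765714, 0.05475556)
τ = I·(Δω/dt) + ω₀×(Iω₀) = (-0.0900, 0.0100, 0.1200)
velocity change Δv = (-0.04800000, -0.18400000, 0.08800000)
applied force F = (-0.6000, -2.3000, 1.1000)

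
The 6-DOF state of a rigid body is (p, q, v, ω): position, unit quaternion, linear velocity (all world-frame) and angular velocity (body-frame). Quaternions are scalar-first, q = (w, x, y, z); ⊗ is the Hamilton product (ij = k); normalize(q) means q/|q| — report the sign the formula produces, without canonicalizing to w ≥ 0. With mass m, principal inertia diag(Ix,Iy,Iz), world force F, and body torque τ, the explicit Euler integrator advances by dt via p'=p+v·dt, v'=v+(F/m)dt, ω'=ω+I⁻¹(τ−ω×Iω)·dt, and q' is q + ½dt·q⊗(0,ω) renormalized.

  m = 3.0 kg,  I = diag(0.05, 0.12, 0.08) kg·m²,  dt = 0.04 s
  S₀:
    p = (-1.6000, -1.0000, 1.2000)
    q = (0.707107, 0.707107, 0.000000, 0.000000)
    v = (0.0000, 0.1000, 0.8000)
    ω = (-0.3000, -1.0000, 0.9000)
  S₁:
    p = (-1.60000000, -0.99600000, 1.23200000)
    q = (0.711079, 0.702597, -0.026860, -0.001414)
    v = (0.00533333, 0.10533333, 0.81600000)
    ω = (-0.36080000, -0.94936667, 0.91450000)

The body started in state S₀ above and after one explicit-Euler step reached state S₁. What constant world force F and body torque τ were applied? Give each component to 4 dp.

Δω = ω₁−ω₀ = (-0.06080000, 0.05063333, 0.01450000)
applied torque τ = (-0.0400, 0.1600, 0.0500)
v₁ − v₀ = (0.00533333, 0.00533333, 0.01600000)
m·(v₁−v₀)/dt = (0.4000, 0.4000, 1.2000)

F = (0.4000, 0.4000, 1.2000)
τ = (-0.0400, 0.1600, 0.0500)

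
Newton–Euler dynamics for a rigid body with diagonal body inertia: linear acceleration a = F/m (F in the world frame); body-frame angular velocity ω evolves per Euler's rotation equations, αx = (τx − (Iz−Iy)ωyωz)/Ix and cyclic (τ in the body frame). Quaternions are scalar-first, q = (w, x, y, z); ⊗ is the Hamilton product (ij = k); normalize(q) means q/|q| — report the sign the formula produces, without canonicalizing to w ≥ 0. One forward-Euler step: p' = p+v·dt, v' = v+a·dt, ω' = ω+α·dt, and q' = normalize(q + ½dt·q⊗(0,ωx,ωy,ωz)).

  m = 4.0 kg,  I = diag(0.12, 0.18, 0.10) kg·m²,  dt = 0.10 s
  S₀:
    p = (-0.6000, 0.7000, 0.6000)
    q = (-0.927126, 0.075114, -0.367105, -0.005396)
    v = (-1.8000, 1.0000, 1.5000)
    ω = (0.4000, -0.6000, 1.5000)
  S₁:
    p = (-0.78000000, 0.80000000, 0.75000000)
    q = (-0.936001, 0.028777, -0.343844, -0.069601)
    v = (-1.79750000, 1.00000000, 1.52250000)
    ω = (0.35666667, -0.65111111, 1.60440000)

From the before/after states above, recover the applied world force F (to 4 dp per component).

Δv = v₁−v₀ = (0.00250000, 0.00000000, 0.02250000)
F = m·Δv/dt = (0.1000, 0.0000, 0.9000)

F = (0.1000, 0.0000, 0.9000)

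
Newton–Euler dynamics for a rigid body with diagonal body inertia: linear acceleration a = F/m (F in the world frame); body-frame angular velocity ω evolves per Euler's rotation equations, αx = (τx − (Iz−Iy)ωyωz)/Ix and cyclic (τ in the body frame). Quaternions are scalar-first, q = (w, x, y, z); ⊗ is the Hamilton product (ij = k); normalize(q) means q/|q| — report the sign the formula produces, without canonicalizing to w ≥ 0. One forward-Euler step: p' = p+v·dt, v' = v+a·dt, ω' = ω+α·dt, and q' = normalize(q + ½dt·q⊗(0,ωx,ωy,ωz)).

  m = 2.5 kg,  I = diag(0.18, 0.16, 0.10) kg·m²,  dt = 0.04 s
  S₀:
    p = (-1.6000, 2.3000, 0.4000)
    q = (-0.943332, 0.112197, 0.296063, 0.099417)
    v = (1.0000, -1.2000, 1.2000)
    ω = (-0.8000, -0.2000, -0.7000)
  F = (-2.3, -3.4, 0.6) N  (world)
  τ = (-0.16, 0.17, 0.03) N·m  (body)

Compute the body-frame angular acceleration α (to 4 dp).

ω×(Iω) gyroscopic = (-0.0084, 0.0448, -0.0032)
angular accel α = (-0.8422, 0.7825, 0.3320)

α = (-0.8422, 0.7825, 0.3320)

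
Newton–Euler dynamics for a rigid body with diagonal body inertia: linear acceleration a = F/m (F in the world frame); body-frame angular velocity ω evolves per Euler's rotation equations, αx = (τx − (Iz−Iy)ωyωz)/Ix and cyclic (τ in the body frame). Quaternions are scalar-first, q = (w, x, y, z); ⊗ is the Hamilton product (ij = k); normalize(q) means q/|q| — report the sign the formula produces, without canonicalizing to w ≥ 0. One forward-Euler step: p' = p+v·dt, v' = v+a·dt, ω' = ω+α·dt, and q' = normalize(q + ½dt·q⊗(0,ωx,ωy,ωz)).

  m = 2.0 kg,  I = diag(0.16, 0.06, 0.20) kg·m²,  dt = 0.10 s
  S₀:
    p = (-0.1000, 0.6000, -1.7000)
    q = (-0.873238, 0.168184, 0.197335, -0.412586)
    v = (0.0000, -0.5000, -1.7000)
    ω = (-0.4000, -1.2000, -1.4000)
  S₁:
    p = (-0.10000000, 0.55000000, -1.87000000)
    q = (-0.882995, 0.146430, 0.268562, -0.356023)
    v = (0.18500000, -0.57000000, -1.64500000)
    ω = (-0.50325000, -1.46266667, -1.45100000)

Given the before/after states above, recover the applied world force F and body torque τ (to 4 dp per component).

ω₁ − ω₀ = (-0.10325000, -0.26266667, -0.05100000)
gyro term ω₀×Iω₀ = (0.2352, -0.0224, -0.0480)
applied torque τ = (0.0700, -0.1800, -0.1500)
v₁ − v₀ = (0.18500000, -0.07000000, 0.05500000)
m·(v₁−v₀)/dt = (3.7000, -1.4000, 1.1000)

F = (3.7000, -1.4000, 1.1000)
τ = (0.0700, -0.1800, -0.1500)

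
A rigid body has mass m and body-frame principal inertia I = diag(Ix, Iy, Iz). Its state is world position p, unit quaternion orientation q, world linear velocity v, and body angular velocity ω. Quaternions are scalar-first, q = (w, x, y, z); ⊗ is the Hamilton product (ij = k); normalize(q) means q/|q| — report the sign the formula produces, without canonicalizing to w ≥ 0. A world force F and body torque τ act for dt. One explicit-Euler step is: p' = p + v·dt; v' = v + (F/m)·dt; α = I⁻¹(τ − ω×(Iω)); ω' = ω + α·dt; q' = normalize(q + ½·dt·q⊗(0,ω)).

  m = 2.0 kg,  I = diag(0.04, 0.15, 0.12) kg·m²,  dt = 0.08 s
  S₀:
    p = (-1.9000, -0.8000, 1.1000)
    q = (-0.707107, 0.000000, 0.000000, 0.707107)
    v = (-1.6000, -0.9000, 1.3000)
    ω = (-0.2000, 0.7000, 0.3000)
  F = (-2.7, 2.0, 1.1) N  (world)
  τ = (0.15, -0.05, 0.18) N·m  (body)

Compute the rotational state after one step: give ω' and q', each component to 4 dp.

ω×(Iω) gyroscopic = (-0.0063, 0.0048, -0.0154)
angular accel α = (3.9075, -0.3653, 1.6283)
ω + α·dt = (0.1126, 0.6708, 0.4303)
Hamilton product q⊗(0,ω) = (-0.2121321, -0.3535535, -0.6363963, -0.2121321)
updated quaternion q' = (-0.7152, -0.0141, -0.0254, 0.6983)

ω' = (0.1126, 0.6708, 0.4303)
q' = (-0.7152, -0.0141, -0.0254, 0.6983)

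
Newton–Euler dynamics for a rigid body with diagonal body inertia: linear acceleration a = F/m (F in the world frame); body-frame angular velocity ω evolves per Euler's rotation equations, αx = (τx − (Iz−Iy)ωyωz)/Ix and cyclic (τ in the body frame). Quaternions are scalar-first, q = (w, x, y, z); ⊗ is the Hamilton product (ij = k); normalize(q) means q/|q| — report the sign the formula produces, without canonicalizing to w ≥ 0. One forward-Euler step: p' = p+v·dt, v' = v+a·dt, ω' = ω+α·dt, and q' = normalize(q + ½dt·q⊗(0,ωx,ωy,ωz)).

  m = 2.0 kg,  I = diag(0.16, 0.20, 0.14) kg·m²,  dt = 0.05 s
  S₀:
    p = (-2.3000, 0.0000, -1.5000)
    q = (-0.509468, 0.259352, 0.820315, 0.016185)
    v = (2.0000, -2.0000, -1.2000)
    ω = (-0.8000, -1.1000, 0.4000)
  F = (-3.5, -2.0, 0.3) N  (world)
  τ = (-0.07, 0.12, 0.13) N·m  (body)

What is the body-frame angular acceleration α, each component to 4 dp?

α = (-0.6025, 0.6320, 0.6771)

ω×(Iω) gyroscopic = (0.0264, -0.0064, 0.0352)
(τ − ω×Iω)/I = (-0.6025, 0.6320, 0.6771)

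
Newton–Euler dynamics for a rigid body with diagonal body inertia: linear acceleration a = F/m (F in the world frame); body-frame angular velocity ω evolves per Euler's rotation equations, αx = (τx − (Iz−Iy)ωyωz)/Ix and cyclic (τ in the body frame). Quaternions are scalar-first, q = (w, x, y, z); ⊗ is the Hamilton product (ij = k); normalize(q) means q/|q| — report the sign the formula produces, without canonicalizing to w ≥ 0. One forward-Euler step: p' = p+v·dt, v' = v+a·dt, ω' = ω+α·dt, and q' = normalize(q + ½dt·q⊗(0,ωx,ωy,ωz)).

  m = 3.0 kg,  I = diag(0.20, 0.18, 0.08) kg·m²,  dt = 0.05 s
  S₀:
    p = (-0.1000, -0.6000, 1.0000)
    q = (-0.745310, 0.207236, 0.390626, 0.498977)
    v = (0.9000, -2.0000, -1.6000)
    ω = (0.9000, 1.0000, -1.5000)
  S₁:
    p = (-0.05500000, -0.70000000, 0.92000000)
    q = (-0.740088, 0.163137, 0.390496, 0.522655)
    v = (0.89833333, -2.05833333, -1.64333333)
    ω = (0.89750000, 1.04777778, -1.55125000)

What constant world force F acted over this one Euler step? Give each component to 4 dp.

v₁ − v₀ = (-0.00166667, -0.05833333, -0.04333333)
F = m·Δv/dt = (-0.1000, -3.5000, -2.6000)

F = (-0.1000, -3.5000, -2.6000)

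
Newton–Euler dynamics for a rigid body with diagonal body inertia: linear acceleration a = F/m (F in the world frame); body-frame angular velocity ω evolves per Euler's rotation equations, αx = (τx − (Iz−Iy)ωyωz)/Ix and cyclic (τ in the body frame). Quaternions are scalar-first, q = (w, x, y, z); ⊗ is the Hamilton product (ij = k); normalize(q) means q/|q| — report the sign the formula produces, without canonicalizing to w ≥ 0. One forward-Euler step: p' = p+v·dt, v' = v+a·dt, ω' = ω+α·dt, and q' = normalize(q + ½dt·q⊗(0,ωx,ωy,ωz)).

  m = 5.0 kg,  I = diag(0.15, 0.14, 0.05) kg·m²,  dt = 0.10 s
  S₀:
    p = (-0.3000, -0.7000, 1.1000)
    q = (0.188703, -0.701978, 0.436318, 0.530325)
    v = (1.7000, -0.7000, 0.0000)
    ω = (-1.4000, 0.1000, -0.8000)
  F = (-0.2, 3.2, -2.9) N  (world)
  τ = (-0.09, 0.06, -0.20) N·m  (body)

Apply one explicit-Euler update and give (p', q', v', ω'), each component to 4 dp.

angular accel α = (-0.6480, -0.3714, -4.0280)
ω + α·dt = (-1.4648, 0.0629, -1.2028)
q⊗(0,ω) = (-0.6021410, -0.6662711, -1.2851671, 0.3896850)
q' = normalize(q + ½dt·q⊗(0,ω)) = (0.1581, -0.7329, 0.3709, 0.5480)
a = (-0.0400, 0.6400, -0.5800)
p + v·dt = (-0.1300, -0.7700, 1.1000)
v' = v + a·dt = (1.6960, -0.6360, -0.0580)

p' = (-0.1300, -0.7700, 1.1000)
q' = (0.1581, -0.7329, 0.3709, 0.5480)
v' = (1.6960, -0.6360, -0.0580)
ω' = (-1.4648, 0.0629, -1.2028)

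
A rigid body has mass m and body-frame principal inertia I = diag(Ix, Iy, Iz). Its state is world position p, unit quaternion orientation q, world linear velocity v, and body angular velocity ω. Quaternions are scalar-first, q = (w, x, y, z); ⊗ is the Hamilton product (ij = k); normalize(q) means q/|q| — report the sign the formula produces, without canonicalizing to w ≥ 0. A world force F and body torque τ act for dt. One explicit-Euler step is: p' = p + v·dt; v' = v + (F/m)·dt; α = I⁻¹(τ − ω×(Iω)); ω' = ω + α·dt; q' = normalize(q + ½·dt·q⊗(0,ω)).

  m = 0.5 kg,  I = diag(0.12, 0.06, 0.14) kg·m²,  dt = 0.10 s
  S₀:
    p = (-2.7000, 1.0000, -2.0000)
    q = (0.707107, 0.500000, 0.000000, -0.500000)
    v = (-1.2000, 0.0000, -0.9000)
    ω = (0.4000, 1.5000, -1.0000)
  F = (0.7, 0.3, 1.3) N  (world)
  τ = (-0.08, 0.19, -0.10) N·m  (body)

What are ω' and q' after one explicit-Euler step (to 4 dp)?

α = I⁻¹(τ − ω×Iω) = (0.3333, 3.0333, -0.4571)
ω' = ω + α·dt = (0.4333, 1.8033, -1.0457)
2q̇ = q⊗(0,ω) = (-0.7000000, 1.0328428, 1.3606605, 0.0428930)
q' = normalize(q + ½dt·q⊗(0,ω)) = (0.6693, 0.5493, 0.0677, -0.4957)

ω' = (0.4333, 1.8033, -1.0457)
q' = (0.6693, 0.5493, 0.0677, -0.4957)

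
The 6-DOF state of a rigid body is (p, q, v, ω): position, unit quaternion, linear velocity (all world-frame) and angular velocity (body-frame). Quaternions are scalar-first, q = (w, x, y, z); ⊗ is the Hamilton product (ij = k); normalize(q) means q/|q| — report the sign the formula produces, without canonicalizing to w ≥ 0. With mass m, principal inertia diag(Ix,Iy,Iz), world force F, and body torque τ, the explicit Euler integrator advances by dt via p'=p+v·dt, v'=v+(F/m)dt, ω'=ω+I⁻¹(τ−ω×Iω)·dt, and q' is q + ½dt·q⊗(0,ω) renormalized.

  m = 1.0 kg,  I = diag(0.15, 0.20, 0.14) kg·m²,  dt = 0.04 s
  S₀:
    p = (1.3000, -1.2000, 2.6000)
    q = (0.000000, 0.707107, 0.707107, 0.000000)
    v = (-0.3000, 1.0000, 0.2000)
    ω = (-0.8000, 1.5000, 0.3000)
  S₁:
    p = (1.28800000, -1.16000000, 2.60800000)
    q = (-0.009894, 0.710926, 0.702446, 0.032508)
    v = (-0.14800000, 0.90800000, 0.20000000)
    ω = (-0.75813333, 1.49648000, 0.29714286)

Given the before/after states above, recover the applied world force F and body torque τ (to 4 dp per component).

F = (3.8000, -2.3000, 0.0000)
τ = (0.1300, -0.0200, -0.0700)

Δω = ω₁−ω₀ = (0.04186667, -0.00352000, -0.00285714)
precession coupling = (-0.0270, -0.0024, -0.0600)
applied torque τ = (0.1300, -0.0200, -0.0700)
velocity change Δv = (0.15200000, -0.09200000, 0.00000000)
m·(v₁−v₀)/dt = (3.8000, -2.3000, 0.0000)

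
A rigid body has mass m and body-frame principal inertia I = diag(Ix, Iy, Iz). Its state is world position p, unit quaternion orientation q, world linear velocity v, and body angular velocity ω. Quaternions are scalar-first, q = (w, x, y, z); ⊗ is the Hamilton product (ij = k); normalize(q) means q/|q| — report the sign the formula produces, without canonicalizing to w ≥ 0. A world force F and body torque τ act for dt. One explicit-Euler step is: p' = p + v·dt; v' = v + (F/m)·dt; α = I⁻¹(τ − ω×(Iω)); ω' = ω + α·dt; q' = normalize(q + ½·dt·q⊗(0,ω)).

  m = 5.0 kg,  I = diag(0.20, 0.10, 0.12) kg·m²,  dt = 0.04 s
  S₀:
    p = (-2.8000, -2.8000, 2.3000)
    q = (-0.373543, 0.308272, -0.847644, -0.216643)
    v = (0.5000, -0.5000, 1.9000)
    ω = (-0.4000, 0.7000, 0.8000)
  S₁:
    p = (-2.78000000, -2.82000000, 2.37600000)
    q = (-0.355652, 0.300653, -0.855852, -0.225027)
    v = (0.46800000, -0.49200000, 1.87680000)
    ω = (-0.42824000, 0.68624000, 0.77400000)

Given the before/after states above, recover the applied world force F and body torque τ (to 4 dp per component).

rate change Δω = (-0.02824000, -0.01376000, -0.02600000)
precession coupling = (0.0112, -0.0256, 0.0280)
applied torque τ = (-0.1300, -0.0600, -0.0500)
Δv = v₁−v₀ = (-0.03200000, 0.00800000, -0.02320000)
applied force F = (-4.0000, 1.0000, -2.9000)

F = (-4.0000, 1.0000, -2.9000)
τ = (-0.1300, -0.0600, -0.0500)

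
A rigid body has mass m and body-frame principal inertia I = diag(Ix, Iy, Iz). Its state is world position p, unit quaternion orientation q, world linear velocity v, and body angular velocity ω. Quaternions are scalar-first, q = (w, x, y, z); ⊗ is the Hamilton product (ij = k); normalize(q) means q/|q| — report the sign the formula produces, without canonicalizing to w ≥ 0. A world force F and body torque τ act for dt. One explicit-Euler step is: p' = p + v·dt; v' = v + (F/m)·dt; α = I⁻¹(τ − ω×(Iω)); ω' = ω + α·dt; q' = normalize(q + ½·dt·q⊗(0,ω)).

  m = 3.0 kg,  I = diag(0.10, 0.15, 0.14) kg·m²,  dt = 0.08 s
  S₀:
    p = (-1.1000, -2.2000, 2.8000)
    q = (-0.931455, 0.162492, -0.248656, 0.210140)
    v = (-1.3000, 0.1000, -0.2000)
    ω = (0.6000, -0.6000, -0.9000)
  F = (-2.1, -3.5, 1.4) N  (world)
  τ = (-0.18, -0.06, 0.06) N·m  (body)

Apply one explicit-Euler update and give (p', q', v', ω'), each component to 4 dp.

p + v·dt = (-1.2040, -2.1920, 2.7840)
new velocity v' = (-1.3560, 0.0067, -0.1627)
precession coupling ω×(Iω) = (-0.0054, 0.0216, -0.0180)
α = I⁻¹(τ − ω×Iω) = (-1.7460, -0.5440, 0.5571)
new body rate ω' = (0.4603, -0.6435, -0.8554)
Hamilton product q⊗(0,ω) = (-0.0575628, -0.2089986, 0.8311998, 0.8900079)
q' = normalize(q + ½dt·q⊗(0,ω)) = (-0.9326, 0.1539, -0.2151, 0.2454)

p' = (-1.2040, -2.1920, 2.7840)
q' = (-0.9326, 0.1539, -0.2151, 0.2454)
v' = (-1.3560, 0.0067, -0.1627)
ω' = (0.4603, -0.6435, -0.8554)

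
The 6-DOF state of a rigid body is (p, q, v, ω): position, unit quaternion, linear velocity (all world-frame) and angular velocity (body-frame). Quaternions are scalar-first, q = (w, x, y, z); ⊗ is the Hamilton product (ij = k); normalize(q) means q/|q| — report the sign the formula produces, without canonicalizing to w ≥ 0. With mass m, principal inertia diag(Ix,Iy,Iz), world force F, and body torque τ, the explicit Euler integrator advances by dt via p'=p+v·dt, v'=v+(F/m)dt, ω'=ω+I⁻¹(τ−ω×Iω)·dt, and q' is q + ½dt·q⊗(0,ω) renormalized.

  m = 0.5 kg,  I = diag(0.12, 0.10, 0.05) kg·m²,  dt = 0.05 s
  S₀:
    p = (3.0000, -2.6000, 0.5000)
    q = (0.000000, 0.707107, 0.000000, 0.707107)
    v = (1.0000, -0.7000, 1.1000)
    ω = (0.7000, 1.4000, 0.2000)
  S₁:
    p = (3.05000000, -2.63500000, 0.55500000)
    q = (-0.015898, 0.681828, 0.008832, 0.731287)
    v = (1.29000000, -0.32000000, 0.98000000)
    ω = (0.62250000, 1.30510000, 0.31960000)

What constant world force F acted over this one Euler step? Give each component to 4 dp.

velocity change Δv = (0.29000000, 0.38000000, -0.12000000)
F = m·Δv/dt = (2.9000, 3.8000, -1.2000)

F = (2.9000, 3.8000, -1.2000)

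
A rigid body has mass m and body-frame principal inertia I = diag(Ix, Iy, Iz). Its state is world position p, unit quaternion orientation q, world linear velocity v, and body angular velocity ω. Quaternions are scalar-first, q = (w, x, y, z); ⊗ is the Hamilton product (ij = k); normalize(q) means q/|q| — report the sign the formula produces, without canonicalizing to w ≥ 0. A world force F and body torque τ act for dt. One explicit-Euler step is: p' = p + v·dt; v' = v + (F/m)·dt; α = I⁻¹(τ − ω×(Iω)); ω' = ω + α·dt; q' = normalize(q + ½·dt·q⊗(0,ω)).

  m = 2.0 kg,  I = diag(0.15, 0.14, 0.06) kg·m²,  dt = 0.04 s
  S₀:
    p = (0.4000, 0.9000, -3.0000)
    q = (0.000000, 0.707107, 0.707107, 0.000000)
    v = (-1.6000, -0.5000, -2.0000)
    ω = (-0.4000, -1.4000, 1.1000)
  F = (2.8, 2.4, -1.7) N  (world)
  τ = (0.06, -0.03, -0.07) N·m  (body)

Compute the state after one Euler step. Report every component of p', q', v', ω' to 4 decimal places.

p' = (0.3360, 0.8800, -3.0800)
q' = (0.0254, 0.7222, 0.6911, -0.0141)
v' = (-1.5440, -0.4520, -2.0340)
ω' = (-0.4169, -1.3973, 1.0571)

gyro term ω×Iω = (0.1232, -0.0396, -0.0056)
angular accel α = (-0.4213, 0.0686, -1.0733)
ω + α·dt = (-0.4169, -1.3973, 1.0571)
q⊗(0,ω) = (1.2727926, 0.7778177, -0.7778177, -0.7071070)
updated quaternion q' = (0.0254, 0.7222, 0.6911, -0.0141)
a = (1.4000, 1.2000, -0.8500)
p' = p + v·dt = (0.3360, 0.8800, -3.0800)
v + (F/m)dt = (-1.5440, -0.4520, -2.0340)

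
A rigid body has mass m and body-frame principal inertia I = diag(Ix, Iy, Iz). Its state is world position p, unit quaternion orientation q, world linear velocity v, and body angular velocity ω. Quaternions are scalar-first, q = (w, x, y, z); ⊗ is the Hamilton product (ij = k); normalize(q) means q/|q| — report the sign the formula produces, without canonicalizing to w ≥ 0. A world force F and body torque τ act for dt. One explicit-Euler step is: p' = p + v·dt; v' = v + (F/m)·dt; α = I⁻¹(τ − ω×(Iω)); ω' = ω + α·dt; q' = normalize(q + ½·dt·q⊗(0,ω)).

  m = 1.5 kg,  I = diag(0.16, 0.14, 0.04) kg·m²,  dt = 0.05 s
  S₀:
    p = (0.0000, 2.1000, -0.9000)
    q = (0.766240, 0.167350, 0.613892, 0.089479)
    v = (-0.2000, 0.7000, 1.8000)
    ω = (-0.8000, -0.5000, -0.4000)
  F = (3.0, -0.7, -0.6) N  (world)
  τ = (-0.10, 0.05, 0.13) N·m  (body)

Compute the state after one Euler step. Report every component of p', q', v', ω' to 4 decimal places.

precession coupling ω×(Iω) = (-0.0200, 0.0384, -0.0080)
angular accel α = (-0.5000, 0.0829, 3.4500)
new body rate ω' = (-0.8250, -0.4959, -0.2275)
2q̇ = q⊗(0,ω) = (0.4766176, -0.8138093, -0.3877632, 0.1009426)
q' = normalize(q + ½dt·q⊗(0,ω)) = (0.7779, 0.1470, 0.6040, 0.0920)
new position p' = (-0.0100, 2.1350, -0.8100)
v + (F/m)dt = (-0.1000, 0.6767, 1.7800)

p' = (-0.0100, 2.1350, -0.8100)
q' = (0.7779, 0.1470, 0.6040, 0.0920)
v' = (-0.1000, 0.6767, 1.7800)
ω' = (-0.8250, -0.4959, -0.2275)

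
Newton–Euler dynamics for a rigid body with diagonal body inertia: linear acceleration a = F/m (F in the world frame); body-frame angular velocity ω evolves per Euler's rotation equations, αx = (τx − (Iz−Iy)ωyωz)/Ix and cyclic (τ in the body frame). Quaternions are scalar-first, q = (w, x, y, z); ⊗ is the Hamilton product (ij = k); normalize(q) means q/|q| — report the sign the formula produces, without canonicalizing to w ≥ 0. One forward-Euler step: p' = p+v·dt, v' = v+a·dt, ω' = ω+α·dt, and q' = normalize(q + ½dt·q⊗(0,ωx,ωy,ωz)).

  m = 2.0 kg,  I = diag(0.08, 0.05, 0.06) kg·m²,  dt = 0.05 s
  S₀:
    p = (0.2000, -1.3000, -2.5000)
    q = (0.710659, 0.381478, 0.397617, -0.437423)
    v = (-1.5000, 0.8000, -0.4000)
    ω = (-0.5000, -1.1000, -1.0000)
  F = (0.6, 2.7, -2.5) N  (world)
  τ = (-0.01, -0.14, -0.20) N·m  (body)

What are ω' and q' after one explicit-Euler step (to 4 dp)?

ω×(Iω) gyroscopic = (0.0110, 0.0100, -0.0165)
(τ − ω×Iω)/I = (-0.2625, -3.0000, -3.0583)
ω + α·dt = (-0.5131, -1.2500, -1.1529)
2q̇ = q⊗(0,ω) = (0.1906947, -1.2341118, -0.1815354, -0.9314763)
updated quaternion q' = (0.7149, 0.3504, 0.3928, -0.4604)

ω' = (-0.5131, -1.2500, -1.1529)
q' = (0.7149, 0.3504, 0.3928, -0.4604)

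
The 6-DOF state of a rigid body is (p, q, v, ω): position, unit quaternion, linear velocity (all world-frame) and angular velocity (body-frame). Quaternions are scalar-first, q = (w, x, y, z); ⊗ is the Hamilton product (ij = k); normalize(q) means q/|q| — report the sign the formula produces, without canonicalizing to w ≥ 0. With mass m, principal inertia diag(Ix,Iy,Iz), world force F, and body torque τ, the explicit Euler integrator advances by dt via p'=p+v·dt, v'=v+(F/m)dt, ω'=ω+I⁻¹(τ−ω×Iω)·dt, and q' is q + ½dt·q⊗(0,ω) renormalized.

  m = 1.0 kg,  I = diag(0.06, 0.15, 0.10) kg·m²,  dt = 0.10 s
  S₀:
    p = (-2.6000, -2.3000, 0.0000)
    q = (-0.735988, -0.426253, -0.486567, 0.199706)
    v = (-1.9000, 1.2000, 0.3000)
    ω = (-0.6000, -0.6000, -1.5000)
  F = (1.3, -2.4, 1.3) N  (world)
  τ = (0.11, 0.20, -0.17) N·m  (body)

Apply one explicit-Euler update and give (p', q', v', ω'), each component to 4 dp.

p' = (-2.7900, -2.1800, 0.0300)
q' = (-0.7456, -0.3604, -0.5006, 0.2522)
v' = (-1.7700, 0.9600, 0.4300)
ω' = (-0.3417, -0.4427, -1.7024)

ω×(Iω) gyroscopic = (-0.0450, -0.0360, 0.0324)
α = I⁻¹(τ − ω×Iω) = (2.5833, 1.5733, -2.0240)
ω' = ω + α·dt = (-0.3417, -0.4427, -1.7024)
q⊗(0,ω) = (-0.2481330, 1.2912669, -0.3176103, 1.0677936)
updated quaternion q' = (-0.7456, -0.3604, -0.5006, 0.2522)
linear accel F/m = (1.3000, -2.4000, 1.3000)
p' = p + v·dt = (-2.7900, -2.1800, 0.0300)
new velocity v' = (-1.7700, 0.9600, 0.4300)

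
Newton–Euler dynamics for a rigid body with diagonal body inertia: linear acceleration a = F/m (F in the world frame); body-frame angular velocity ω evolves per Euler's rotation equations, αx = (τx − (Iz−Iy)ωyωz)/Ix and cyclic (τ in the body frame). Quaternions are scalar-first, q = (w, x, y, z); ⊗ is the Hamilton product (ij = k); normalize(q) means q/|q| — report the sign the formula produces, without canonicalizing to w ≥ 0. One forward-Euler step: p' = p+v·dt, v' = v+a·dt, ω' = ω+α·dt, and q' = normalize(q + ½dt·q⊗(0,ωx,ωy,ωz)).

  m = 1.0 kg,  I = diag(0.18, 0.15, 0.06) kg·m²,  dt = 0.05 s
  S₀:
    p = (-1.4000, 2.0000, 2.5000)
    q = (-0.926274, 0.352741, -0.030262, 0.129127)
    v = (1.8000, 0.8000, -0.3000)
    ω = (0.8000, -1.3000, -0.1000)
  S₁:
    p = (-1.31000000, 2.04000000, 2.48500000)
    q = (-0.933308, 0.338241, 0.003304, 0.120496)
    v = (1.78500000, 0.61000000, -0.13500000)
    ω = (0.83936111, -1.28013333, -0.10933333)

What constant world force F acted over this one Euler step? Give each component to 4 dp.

F = (-0.3000, -3.8000, 3.3000)

Δv = v₁−v₀ = (-0.01500000, -0.19000000, 0.16500000)
m·(v₁−v₀)/dt = (-0.3000, -3.8000, 3.3000)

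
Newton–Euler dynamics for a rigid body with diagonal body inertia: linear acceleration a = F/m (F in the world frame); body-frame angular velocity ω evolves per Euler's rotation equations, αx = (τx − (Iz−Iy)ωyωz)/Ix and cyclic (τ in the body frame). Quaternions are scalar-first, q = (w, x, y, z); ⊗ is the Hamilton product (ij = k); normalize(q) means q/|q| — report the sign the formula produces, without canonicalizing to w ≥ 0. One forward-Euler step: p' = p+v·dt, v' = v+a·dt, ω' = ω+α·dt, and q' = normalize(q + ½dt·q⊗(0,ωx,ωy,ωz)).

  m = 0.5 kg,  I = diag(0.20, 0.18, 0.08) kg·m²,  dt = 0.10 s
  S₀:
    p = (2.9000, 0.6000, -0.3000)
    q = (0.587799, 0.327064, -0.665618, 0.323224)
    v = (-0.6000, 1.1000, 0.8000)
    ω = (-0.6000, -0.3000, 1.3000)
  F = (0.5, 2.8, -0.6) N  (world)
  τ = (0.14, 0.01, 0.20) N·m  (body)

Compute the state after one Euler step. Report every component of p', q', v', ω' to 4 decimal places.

p' = (2.8400, 0.7100, -0.2200)
q' = (0.5651, 0.2703, -0.7035, 0.3357)
v' = (-0.5000, 1.6600, 0.6800)
ω' = (-0.5495, -0.2424, 1.5545)

gyro term ω×Iω = (0.0390, -0.0936, -0.0036)
angular accel α = (0.5050, 0.5756, 2.5450)
ω + α·dt = (-0.5495, -0.2424, 1.5545)
2q̇ = q⊗(0,ω) = (-0.4236382, -1.1210156, -0.7954573, 0.2666487)
q + ½dt·q⊗(0,ω), renormalized = (0.5651, 0.2703, -0.7035, 0.3357)
a = F/m = (1.0000, 5.6000, -1.2000)
p + v·dt = (2.8400, 0.7100, -0.2200)
v' = v + a·dt = (-0.5000, 1.6600, 0.6800)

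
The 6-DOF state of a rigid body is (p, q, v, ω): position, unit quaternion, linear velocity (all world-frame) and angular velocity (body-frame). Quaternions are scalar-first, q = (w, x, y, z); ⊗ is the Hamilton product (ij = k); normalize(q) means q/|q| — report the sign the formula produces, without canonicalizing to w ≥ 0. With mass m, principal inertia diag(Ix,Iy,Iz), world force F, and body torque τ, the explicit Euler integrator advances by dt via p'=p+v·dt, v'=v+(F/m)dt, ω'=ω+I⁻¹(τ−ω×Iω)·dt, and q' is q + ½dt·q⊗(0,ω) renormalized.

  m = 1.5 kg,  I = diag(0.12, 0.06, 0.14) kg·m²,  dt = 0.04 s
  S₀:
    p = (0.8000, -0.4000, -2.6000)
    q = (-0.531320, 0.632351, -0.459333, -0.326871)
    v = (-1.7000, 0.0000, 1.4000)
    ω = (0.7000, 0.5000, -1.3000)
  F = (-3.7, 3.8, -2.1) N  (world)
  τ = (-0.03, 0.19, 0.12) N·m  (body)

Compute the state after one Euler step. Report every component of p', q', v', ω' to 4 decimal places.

precession coupling ω×(Iω) = (-0.0520, 0.0182, -0.0210)
angular accel α = (0.1833, 2.8633, 1.0071)
ω + α·dt = (0.7073, 0.6145, -1.2597)
2q̇ = q⊗(0,ω) = (-0.6379115, 0.3886444, 0.3275866, 1.3284246)
updated quaternion q' = (-0.5438, 0.6398, -0.4526, -0.3002)
a = F/m = (-2.4667, 2.5333, -1.4000)
p + v·dt = (0.7320, -0.4000, -2.5440)
new velocity v' = (-1.7987, 0.1013, 1.3440)

p' = (0.7320, -0.4000, -2.5440)
q' = (-0.5438, 0.6398, -0.4526, -0.3002)
v' = (-1.7987, 0.1013, 1.3440)
ω' = (0.7073, 0.6145, -1.2597)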